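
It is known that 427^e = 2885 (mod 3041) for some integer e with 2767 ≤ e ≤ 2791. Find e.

Compute 427^2767 mod 3041 = 1814, then multiply by 427 repeatedly:
  427^2767=1814  427^2768=2164  427^2769=2605  427^2770=2370  427^2771=2378
  427^2772=2753  427^2773=1705  427^2774=1236  427^2775=1679  427^2776=2298
  427^2777=2044  427^2778=21  427^2779=2885
Found 2885 at exponent 2779.

2779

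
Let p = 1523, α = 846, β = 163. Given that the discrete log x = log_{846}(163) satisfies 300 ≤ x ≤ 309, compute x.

301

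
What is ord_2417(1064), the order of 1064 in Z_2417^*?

604

The order of 1064 must divide p − 1 = 2416 = 2^4 · 151.
Divisors: 1, 2, 4, 8, 16, 151, 302, 604, 1208, 2416.
Check each in increasing order: 1064^1 ≡ 1064;  1064^2 ≡ 940;  1064^4 ≡ 1395;  1064^8 ≡ 340;  1064^16 ≡ 2001;  1064^151 ≡ 592;  1064^302 ≡ 2416;  1064^604 ≡ 1.
Smallest exponent giving 1 is 604.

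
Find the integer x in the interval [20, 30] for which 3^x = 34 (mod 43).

23

Compute 3^20 mod 43 = 14, then multiply by 3 repeatedly:
  3^20=14  3^21=42  3^22=40  3^23=34
Found 34 at exponent 23.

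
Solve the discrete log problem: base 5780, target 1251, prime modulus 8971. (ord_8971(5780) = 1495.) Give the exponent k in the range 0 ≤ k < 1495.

Baby-step giant-step with m = ceil(sqrt(1495)) = 39.
Baby table (5780^j mod 8971 for j=0..38):
  0:1  1:5780  2:396  3:1275  4:4309  5:2524  6:1874  7:3723
  8:6482  9:3064  10:1166  11:2259  12:4215  13:6435  14:534  15:496
  16:5131  17:8025  18:4430  19:2166  20:4935  21:5491  22:7553  23:3454
  24:3645  25:4192  26:8060  27:397  28:7055  29:4705  30:3799  31:6183
  32:6247  33:8356  34:6787  35:7648  36:5323  37:5381  38:8694
Giant step factor: 5780^(-39) ≡ 7473 (mod 8971).
Scan 1251·7473^i mod 8971 for i = 0, 1, …:
  i=0: 1251   i=1: 941   i=2: 7800   i=3: 4813
  i=4: 2810   i=5: 6990   i=6: 7108   i=7: 793
  i=8: 5229   i=9: 7612     …   i=32: 1883
  i=33: 5131
Match at i=33, j=16: k = 33·39 + 16 = 1303.

1303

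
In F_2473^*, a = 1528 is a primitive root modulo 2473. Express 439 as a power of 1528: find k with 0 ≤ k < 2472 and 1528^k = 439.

204

Baby-step giant-step with m = ceil(sqrt(2472)) = 50.
Baby table (1528^j mod 2473 for j=0..49):
  0:1  1:1528  2:272  3:152  4:2267  5:1776  6:847  7:837
  8:395  9:148  10:1101  11:688  12:239  13:1661  14:710  15:1706
  16:226  17:1581  18:2120  19:2203  20:431  21:750  22:1001  23:1214
  24:242  25:1299  26:1526  27:2162  28:2081  29:1963  30:2188  31:2241
  32:1616  33:1194  34:1831  35:805  36:959  37:1336  38:1183  39:2334
  40:286  41:1760  42:1129  43:1431  44:436  45:971  46:2361  47:1974
  48:1685  49:287
Giant step factor: 1528^(-50) ≡ 1678 (mod 2473).
Scan 439·1678^i mod 2473 for i = 0, 1, …:
  i=0: 439   i=1: 2161   i=2: 740   i=3: 274
  i=4: 2267
Match at i=4, j=4: k = 4·50 + 4 = 204.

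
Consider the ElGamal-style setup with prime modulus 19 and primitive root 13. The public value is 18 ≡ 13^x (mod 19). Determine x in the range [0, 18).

Successive powers of 13 modulo 19:
  13^0=1  13^1=13  13^2=17  13^3=12  13^4=4  13^5=14
  13^6=11  13^7=10  13^8=16  13^9=18
So 13^9 ≡ 18 (mod 19), giving x = 9.

9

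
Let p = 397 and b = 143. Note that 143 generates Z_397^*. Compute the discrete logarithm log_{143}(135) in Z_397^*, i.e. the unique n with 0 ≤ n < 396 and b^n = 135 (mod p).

91

Baby-step giant-step with m = ceil(sqrt(396)) = 20.
Baby table (143^j mod 397 for j=0..19):
  0:1  1:143  2:202  3:302  4:310  5:263  6:291  7:325
  8:26  9:145  10:91  11:309  12:120  13:89  14:23  15:113
  16:279  17:197  18:381  19:94
Giant step factor: 143^(-20) ≡ 319 (mod 397).
Scan 135·319^i mod 397 for i = 0, 1, …:
  i=0: 135   i=1: 189   i=2: 344   i=3: 164
  i=4: 309
Match at i=4, j=11: n = 4·20 + 11 = 91.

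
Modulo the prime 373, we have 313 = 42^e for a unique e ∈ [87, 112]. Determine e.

Compute 42^87 mod 373 = 113, then multiply by 42 repeatedly:
  42^87=113  42^88=270  42^89=150  42^90=332  42^91=143
  42^92=38  42^93=104  42^94=265  42^95=313
Found 313 at exponent 95.

95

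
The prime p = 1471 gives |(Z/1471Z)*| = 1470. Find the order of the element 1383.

1470

The order of 1383 must divide p − 1 = 1470 = 2 · 3 · 5 · 7^2.
Divisors: 1, 2, 3, 5, 6, 7, 10, 14, 15, 21, 30, 35, 42, 49, 70, 98, 105, 147, 210, 245, 294, 490, 735, 1470.
Check each in increasing order: 1383^1 ≡ 1383;  1383^2 ≡ 389;  1383^3 ≡ 1072;  1383^5 ≡ 715;  1383^6 ≡ 333;  1383^7 ≡ 116;  1383^10 ≡ 788;  1383^14 ≡ 217;  1383^15 ≡ 27;  1383^21 ≡ 165;  1383^30 ≡ 729;  1383^35 ≡ 501;  1383^42 ≡ 747;  1383^49 ≡ 1334;  1383^70 ≡ 931;  1383^98 ≡ 1117;  1383^105 ≡ 124;  1383^147 ≡ 1426;  1383^210 ≡ 666;  1383^245 ≡ 1220;  1383^294 ≡ 554;  1383^490 ≡ 1219;  1383^735 ≡ 1470;  1383^1470 ≡ 1.
Smallest exponent giving 1 is 1470.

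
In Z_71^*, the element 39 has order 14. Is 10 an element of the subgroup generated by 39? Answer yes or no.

no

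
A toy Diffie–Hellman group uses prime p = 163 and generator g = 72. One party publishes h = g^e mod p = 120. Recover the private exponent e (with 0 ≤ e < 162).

161

Baby-step giant-step with m = ceil(sqrt(162)) = 13.
Baby table (72^j mod 163 for j=0..12):
  0:1  1:72  2:131  3:141  4:46  5:52  6:158  7:129
  8:160  9:110  10:96  11:66  12:25
Giant step factor: 72^(-13) ≡ 70 (mod 163).
Scan 120·70^i mod 163 for i = 0, 1, …:
  i=0: 120   i=1: 87   i=2: 59   i=3: 55
  i=4: 101   i=5: 61   i=6: 32   i=7: 121
  i=8: 157   i=9: 69   i=10: 103   i=11: 38
  i=12: 52
Match at i=12, j=5: e = 12·13 + 5 = 161.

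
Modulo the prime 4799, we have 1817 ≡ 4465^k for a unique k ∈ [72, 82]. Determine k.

78

Compute 4465^72 mod 4799 = 2731, then multiply by 4465 repeatedly:
  4465^72=2731  4465^73=4455  4465^74=4519  4465^75=2339  4465^76=1011
  4465^77=3055  4465^78=1817
Found 1817 at exponent 78.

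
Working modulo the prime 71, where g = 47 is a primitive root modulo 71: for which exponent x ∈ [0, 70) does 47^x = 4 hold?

48

Baby-step giant-step with m = ceil(sqrt(70)) = 9.
Baby table (47^j mod 71 for j=0..8):
  0:1  1:47  2:8  3:21  4:64  5:26  6:15  7:66
  8:49
Giant step factor: 47^(-9) ≡ 55 (mod 71).
Scan 4·55^i mod 71 for i = 0, 1, …:
  i=0: 4   i=1: 7   i=2: 30   i=3: 17
  i=4: 12   i=5: 21
Match at i=5, j=3: x = 5·9 + 3 = 48.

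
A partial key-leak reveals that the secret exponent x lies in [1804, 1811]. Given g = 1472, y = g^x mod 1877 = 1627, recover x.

Compute 1472^1804 mod 1877 = 222, then multiply by 1472 repeatedly:
  1472^1804=222  1472^1805=186  1472^1806=1627
Found 1627 at exponent 1806.

1806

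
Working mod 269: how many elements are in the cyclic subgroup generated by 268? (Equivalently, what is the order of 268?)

The order of 268 must divide p − 1 = 268 = 2^2 · 67.
Divisors: 1, 2, 4, 67, 134, 268.
Check each in increasing order: 268^1 ≡ 268;  268^2 ≡ 1.
Smallest exponent giving 1 is 2.

2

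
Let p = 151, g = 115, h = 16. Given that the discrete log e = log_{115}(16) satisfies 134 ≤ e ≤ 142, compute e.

140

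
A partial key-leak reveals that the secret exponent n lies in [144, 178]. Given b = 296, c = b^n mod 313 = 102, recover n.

Compute 296^144 mod 313 = 277, then multiply by 296 repeatedly:
  296^144=277  296^145=299  296^146=238  296^147=23  296^148=235
  296^149=74  296^150=307  296^151=102
Found 102 at exponent 151.

151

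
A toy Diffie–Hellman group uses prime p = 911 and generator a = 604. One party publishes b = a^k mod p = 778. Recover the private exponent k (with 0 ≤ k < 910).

Baby-step giant-step with m = ceil(sqrt(910)) = 31.
Baby table (604^j mod 911 for j=0..30):
  0:1  1:604  2:416  3:739  4:877  5:417  6:432  7:382
  8:245  9:398  10:799  11:677  12:780  13:133  14:164  15:668
  16:810  17:33  18:801  19:63  20:701  21:700  22:96  23:591
  24:763  25:797  26:380  27:859  28:477  29:232  30:745
Giant step factor: 604^(-31) ≡ 388 (mod 911).
Scan 778·388^i mod 911 for i = 0, 1, …:
  i=0: 778   i=1: 323   i=2: 517   i=3: 176
  i=4: 874   i=5: 220   i=6: 637   i=7: 275
  i=8: 113   i=9: 116     …   i=14: 178
  i=15: 739
Match at i=15, j=3: k = 15·31 + 3 = 468.

468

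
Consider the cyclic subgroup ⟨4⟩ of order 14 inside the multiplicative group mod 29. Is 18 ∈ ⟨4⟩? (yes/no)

⟨4⟩ has order 14; its elements mod 29 are {1, 4, 5, 6, 7, 9, 13, 16, 20, 22, 23, 24, 25, 28}.
18 is not in this set.

no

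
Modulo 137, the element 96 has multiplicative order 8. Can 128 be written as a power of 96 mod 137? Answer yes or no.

no

128 ∈ ⟨96⟩ iff 128^8 ≡ 1 (mod 137), since |⟨96⟩| = 8.
128^8 mod 137 = 88.
Since 88 ≠ 1, 128 does not lie in the subgroup.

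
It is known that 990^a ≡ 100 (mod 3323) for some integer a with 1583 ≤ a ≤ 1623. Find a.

1604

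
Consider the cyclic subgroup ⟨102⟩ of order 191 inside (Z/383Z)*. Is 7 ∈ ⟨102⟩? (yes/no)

yes

7 ∈ ⟨102⟩ iff 7^191 ≡ 1 (mod 383), since |⟨102⟩| = 191.
7^191 mod 383 = 1.
Since 1 = 1, 7 lies in the subgroup.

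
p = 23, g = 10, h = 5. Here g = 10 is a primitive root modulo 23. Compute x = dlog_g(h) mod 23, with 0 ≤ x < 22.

15

Successive powers of 10 modulo 23:
  10^0=1  10^1=10  10^2=8  10^3=11  10^4=18  10^5=19
  10^6=6  10^7=14  10^8=2  10^9=20  10^10=16  10^11=22
  10^12=13  10^13=15  10^14=12  10^15=5
So 10^15 ≡ 5 (mod 23), giving x = 15.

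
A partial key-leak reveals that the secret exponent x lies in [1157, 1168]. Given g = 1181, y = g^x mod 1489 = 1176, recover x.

1166

Compute 1181^1157 mod 1489 = 1002, then multiply by 1181 repeatedly:
  1181^1157=1002  1181^1158=1096  1181^1159=435  1181^1160=30  1181^1161=1183
  1181^1162=441  1181^1163=1160  1181^1164=80  1181^1165=673  1181^1166=1176
Found 1176 at exponent 1166.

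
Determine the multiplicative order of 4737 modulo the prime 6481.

2160

The order of 4737 must divide p − 1 = 6480 = 2^4 · 3^4 · 5.
Divisors: 1, 2, 3, 4, 5, 6, 8, 9, 10, 12, 15, 16, 18, 20, 24, 27, 30, 36, 40, 45, 48, 54, 60, 72, 80, 81, 90, 108, 120, 135, 144, 162, 180, 216, 240, 270, 324, 360, 405, 432, 540, 648, 720, 810, 1080, 1296, 1620, 2160, 3240, 6480.
Check each in increasing order: 4737^1 ≡ 4737;  4737^2 ≡ 1947;  4737^3 ≡ 476;  4737^4 ≡ 5905;  4737^5 ≡ 6470;  4737^6 ≡ 6222;  4737^8 ≡ 1245;  4737^9 ≡ 6336;  4737^10 ≡ 121;  4737^12 ≡ 2271;  4737^15 ≡ 5150;  4737^16 ≡ 1066;  4737^18 ≡ 1582;  4737^20 ≡ 1679;  4737^24 ≡ 5046;  4737^27 ≡ 3926;  4737^30 ≡ 2248;  4737^36 ≡ 1058;  4737^40 ≡ 6287;  4737^45 ≡ 2134;  4737^48 ≡ 4748;  4737^54 ≡ 1658;  4737^60 ≡ 4805;  4737^72 ≡ 4632;  4737^80 ≡ 5231;  4737^81 ≡ 2384;  4737^90 ≡ 4294;  4737^108 ≡ 1020;  4737^120 ≡ 2703;  4737^135 ≡ 5743;  4737^144 ≡ 3314;  4737^162 ≡ 6100;  4737^180 ≡ 6472;  4737^216 ≡ 3440;  4737^240 ≡ 2122;  4737^270 ≡ 240;  4737^324 ≡ 2579;  4737^360 ≡ 81;  4737^405 ≡ 4348;  4737^432 ≡ 5775;  4737^540 ≡ 5752;  4737^648 ≡ 1735;  4737^720 ≡ 80;  4737^810 ≡ 27;  4737^1080 ≡ 6480;  4737^1296 ≡ 3041;  4737^1620 ≡ 729;  4737^2160 ≡ 1.
Smallest exponent giving 1 is 2160.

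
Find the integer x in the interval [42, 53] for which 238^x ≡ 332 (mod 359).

Compute 238^42 mod 359 = 17, then multiply by 238 repeatedly:
  238^42=17  238^43=97  238^44=110  238^45=332
Found 332 at exponent 45.

45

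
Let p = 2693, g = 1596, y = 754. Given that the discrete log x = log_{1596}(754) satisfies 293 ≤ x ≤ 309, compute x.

300

Compute 1596^293 mod 2693 = 2405, then multiply by 1596 repeatedly:
  1596^293=2405  1596^294=855  1596^295=1922  1596^296=185  1596^297=1723
  1596^298=355  1596^299=1050  1596^300=754
Found 754 at exponent 300.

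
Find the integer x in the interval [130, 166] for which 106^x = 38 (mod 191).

155

Compute 106^130 mod 191 = 5, then multiply by 106 repeatedly:
  106^130=5  106^131=148  106^132=26  106^133=82  106^134=97
  106^135=159  106^136=46  106^137=101  106^138=10  106^139=105
  106^140=52  106^141=164  106^142=3  106^143=127  106^144=92
  106^145=11  106^146=20  106^147=19  106^148=104  106^149=137
  106^150=6  106^151=63  106^152=184  106^153=22  106^154=40
  106^155=38
Found 38 at exponent 155.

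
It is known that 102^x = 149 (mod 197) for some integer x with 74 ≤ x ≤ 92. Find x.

79

Compute 102^74 mod 197 = 7, then multiply by 102 repeatedly:
  102^74=7  102^75=123  102^76=135  102^77=177  102^78=127
  102^79=149
Found 149 at exponent 79.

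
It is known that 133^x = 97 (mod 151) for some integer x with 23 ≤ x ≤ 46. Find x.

34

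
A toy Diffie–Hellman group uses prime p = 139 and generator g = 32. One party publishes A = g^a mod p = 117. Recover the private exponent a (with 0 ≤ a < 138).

112

Baby-step giant-step with m = ceil(sqrt(138)) = 12.
Baby table (32^j mod 139 for j=0..11):
  0:1  1:32  2:51  3:103  4:99  5:110  6:45  7:50
  8:71  9:48  10:7  11:85
Giant step factor: 32^(-12) ≡ 44 (mod 139).
Scan 117·44^i mod 139 for i = 0, 1, …:
  i=0: 117   i=1: 5   i=2: 81   i=3: 89
  i=4: 24   i=5: 83   i=6: 38   i=7: 4
  i=8: 37   i=9: 99
Match at i=9, j=4: a = 9·12 + 4 = 112.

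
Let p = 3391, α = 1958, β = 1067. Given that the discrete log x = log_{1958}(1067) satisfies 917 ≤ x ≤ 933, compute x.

Compute 1958^917 mod 3391 = 3363, then multiply by 1958 repeatedly:
  1958^917=3363  1958^918=2823  1958^919=104  1958^920=172  1958^921=1067
Found 1067 at exponent 921.

921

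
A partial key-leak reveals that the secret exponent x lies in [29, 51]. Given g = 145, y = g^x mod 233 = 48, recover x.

33

Compute 145^29 mod 233 = 221, then multiply by 145 repeatedly:
  145^29=221  145^30=124  145^31=39  145^32=63  145^33=48
Found 48 at exponent 33.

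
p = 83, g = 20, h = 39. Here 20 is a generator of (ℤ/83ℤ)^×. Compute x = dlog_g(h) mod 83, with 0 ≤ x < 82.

73

Baby-step giant-step with m = ceil(sqrt(82)) = 10.
Baby table (20^j mod 83 for j=0..9):
  0:1  1:20  2:68  3:32  4:59  5:18  6:28  7:62
  8:78  9:66
Giant step factor: 20^(-10) ≡ 31 (mod 83).
Scan 39·31^i mod 83 for i = 0, 1, …:
  i=0: 39   i=1: 47   i=2: 46   i=3: 15
  i=4: 50   i=5: 56   i=6: 76   i=7: 32
Match at i=7, j=3: x = 7·10 + 3 = 73.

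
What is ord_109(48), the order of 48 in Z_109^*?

The order of 48 must divide p − 1 = 108 = 2^2 · 3^3.
Divisors: 1, 2, 3, 4, 6, 9, 12, 18, 27, 36, 54, 108.
Check each in increasing order: 48^1 ≡ 48;  48^2 ≡ 15;  48^3 ≡ 66;  48^4 ≡ 7;  48^6 ≡ 105;  48^9 ≡ 63;  48^12 ≡ 16;  48^18 ≡ 45;  48^27 ≡ 1.
Smallest exponent giving 1 is 27.

27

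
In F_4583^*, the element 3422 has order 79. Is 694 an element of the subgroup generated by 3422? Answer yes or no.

694 ∈ ⟨3422⟩ iff 694^79 ≡ 1 (mod 4583), since |⟨3422⟩| = 79.
694^79 mod 4583 = 1.
Since 1 = 1, 694 lies in the subgroup.

yes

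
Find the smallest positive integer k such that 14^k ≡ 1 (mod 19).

18

The order of 14 must divide p − 1 = 18 = 2 · 3^2.
Divisors: 1, 2, 3, 6, 9, 18.
Check each in increasing order: 14^1 ≡ 14;  14^2 ≡ 6;  14^3 ≡ 8;  14^6 ≡ 7;  14^9 ≡ 18;  14^18 ≡ 1.
Smallest exponent giving 1 is 18.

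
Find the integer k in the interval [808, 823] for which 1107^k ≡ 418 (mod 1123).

822

Compute 1107^808 mod 1123 = 821, then multiply by 1107 repeatedly:
  1107^808=821  1107^809=340  1107^810=175  1107^811=569  1107^812=1003
  1107^813=797  1107^814=724  1107^815=769  1107^816=49  1107^817=339
  1107^818=191  1107^819=313  1107^820=607  1107^821=395  1107^822=418
Found 418 at exponent 822.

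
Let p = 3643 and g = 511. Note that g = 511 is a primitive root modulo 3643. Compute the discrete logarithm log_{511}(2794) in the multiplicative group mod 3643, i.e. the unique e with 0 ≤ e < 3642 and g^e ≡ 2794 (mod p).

762

Baby-step giant-step with m = ceil(sqrt(3642)) = 61.
Baby table (511^j mod 3643 for j=0..60):
  0:1  1:511  2:2468  3:670  4:3571  5:3281  6:811  7:2762
  8:1541  9:563  10:3539  11:1501  12:1981  13:3180  14:202  15:1218
  16:3088  17:549  18:28  19:3379  20:3530  21:545  22:1627  23:793
  24:850  25:833  26:3075  27:1192  28:731  29:1955  30:823  31:1608
  32:2013  33:1317  34:2675  35:800  36:784  37:3537  38:479  39:688
  40:1840  41:346  42:1942  43:1466  44:2311  45:589  46:2253  47:95
  48:1186  49:1308  50:1719  51:446  52:2040  53:542  54:94  55:675
  56:2483  57:1049  58:518  59:2402  60:3374
Giant step factor: 511^(-61) ≡ 1375 (mod 3643).
Scan 2794·1375^i mod 3643 for i = 0, 1, …:
  i=0: 2794   i=1: 2028   i=2: 1605   i=3: 2860
  i=4: 1703   i=5: 2819   i=6: 3616   i=7: 2948
  i=8: 2484   i=9: 2009   i=10: 981   i=11: 965
  i=12: 823
Match at i=12, j=30: e = 12·61 + 30 = 762.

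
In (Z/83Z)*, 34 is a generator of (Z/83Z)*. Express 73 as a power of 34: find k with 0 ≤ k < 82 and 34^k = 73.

53

Baby-step giant-step with m = ceil(sqrt(82)) = 10.
Baby table (34^j mod 83 for j=0..9):
  0:1  1:34  2:77  3:45  4:36  5:62  6:33  7:43
  8:51  9:74
Giant step factor: 34^(-10) ≡ 16 (mod 83).
Scan 73·16^i mod 83 for i = 0, 1, …:
  i=0: 73   i=1: 6   i=2: 13   i=3: 42
  i=4: 8   i=5: 45
Match at i=5, j=3: k = 5·10 + 3 = 53.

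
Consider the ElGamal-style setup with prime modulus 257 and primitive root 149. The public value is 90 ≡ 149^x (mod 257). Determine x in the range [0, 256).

67

Baby-step giant-step with m = ceil(sqrt(256)) = 16.
Baby table (149^j mod 257 for j=0..15):
  0:1  1:149  2:99  3:102  4:35  5:75  6:124  7:229
  8:197  9:55  10:228  11:48  12:213  13:126  14:13  15:138
Giant step factor: 149^(-16) ≡ 129 (mod 257).
Scan 90·129^i mod 257 for i = 0, 1, …:
  i=0: 90   i=1: 45   i=2: 151   i=3: 204
  i=4: 102
Match at i=4, j=3: x = 4·16 + 3 = 67.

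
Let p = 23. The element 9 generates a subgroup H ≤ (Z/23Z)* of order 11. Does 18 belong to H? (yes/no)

yes

⟨9⟩ has order 11; its elements mod 23 are {1, 2, 3, 4, 6, 8, 9, 12, 13, 16, 18}.
18 is in this set.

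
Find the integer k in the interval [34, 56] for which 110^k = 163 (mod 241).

43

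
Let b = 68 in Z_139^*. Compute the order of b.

138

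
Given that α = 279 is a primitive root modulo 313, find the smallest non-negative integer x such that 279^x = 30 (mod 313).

Baby-step giant-step with m = ceil(sqrt(312)) = 18.
Baby table (279^j mod 313 for j=0..17):
  0:1  1:279  2:217  3:134  4:139  5:282  6:115  7:159
  8:228  9:73  10:22  11:191  12:79  13:131  14:241  15:257
  16:26  17:55
Giant step factor: 279^(-18) ≡ 274 (mod 313).
Scan 30·274^i mod 313 for i = 0, 1, …:
  i=0: 30   i=1: 82   i=2: 245   i=3: 148
  i=4: 175   i=5: 61   i=6: 125   i=7: 133
  i=8: 134
Match at i=8, j=3: x = 8·18 + 3 = 147.

147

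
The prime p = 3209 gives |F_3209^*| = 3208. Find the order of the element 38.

The order of 38 must divide p − 1 = 3208 = 2^3 · 401.
Divisors: 1, 2, 4, 8, 401, 802, 1604, 3208.
Check each in increasing order: 38^1 ≡ 38;  38^2 ≡ 1444;  38^4 ≡ 2495;  38^8 ≡ 2774;  38^401 ≡ 484;  38^802 ≡ 3208;  38^1604 ≡ 1.
Smallest exponent giving 1 is 1604.

1604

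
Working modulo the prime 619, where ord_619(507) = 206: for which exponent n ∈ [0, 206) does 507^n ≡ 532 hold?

177

Baby-step giant-step with m = ceil(sqrt(206)) = 15.
Baby table (507^j mod 619 for j=0..14):
  0:1  1:507  2:164  3:202  4:279  5:321  6:569  7:29
  8:466  9:423  10:287  11:44  12:24  13:407  14:222
Giant step factor: 507^(-15) ≡ 494 (mod 619).
Scan 532·494^i mod 619 for i = 0, 1, …:
  i=0: 532   i=1: 352   i=2: 568   i=3: 185
  i=4: 397   i=5: 514   i=6: 126   i=7: 344
  i=8: 330   i=9: 223   i=10: 599   i=11: 24
Match at i=11, j=12: n = 11·15 + 12 = 177.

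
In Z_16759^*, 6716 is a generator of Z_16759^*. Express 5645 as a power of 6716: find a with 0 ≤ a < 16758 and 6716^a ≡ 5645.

6143

Baby-step giant-step with m = ceil(sqrt(16758)) = 130.
Baby table (6716^j mod 16759 for j=0..129):
  0:1  1:6716  2:6187  3:6331  4:1413  5:4114  6:10792  7:13156
  8:2248  9:14468  10:15165  11:3697  12:8973  13:14063  14:10143  15:11812
  16:9045  17:11604  18:3114  19:15151  20:10227  21:6150  22:9224  23:7120
  24:4493  25:8788  26:11769  27:5160  28:13707  29:15784  30:4669  31:915
  32:11346  33:13322  34:11010  35:2452  36:10294  37:3629  38:4778  39:12322
  40:15369  41:16282  42:14196  43:15144  44:13492  45:13118  46:15184  47:13988
  48:9213  49:280  50:3472  51:6183  52:12985  53:10183  54:12308  55:5140
  56:13459  57:9357  58:12121  59:6173  60:12861  61:15349  62:16034  63:7769
  64:5837  65:1991  66:14633  67:452  68:2253  69:14530  70:12582  71:1834
  72:16038  73:1115  74:13826  75:10556  76:3526  77:149  78:11903  79:118
  80:4815  81:9429  82:9662  83:15903  84:16200  85:16531  86:10580  87:13879
  88:14565  89:13016  90:512  91:2997  92:293  93:6985  94:2819  95:11493
  96:11793  97:15513  98:11364  99:138  100:5063  101:15856  102:2210  103:10645
  104:14685  105:14504  106:5556  107:8562  108:2263  109:14654  110:7416  111:14867
  112:13409  113:8737  114:4433  115:8044  116:9247  117:10757  118:12722  119:3570
  120:10750  121:15987  122:10538  123:16710  124:6096  125:15258  126:8202  127:14558
  128:16281  129:7480
Giant step factor: 6716^(-130) ≡ 7284 (mod 16759).
Scan 5645·7284^i mod 16759 for i = 0, 1, …:
  i=0: 5645   i=1: 8353   i=2: 8082   i=3: 11680
  i=4: 8436   i=5: 9330   i=6: 1975   i=7: 6678
  i=8: 7934   i=9: 6224     …   i=46: 1074
  i=47: 13322
Match at i=47, j=33: a = 47·130 + 33 = 6143.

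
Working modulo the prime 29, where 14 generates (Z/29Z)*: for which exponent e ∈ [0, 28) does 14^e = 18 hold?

Successive powers of 14 modulo 29:
  14^0=1  14^1=14  14^2=22  14^3=18
So 14^3 ≡ 18 (mod 29), giving e = 3.

3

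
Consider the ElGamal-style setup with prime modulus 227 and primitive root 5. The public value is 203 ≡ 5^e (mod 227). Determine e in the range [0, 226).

138

Baby-step giant-step with m = ceil(sqrt(226)) = 16.
Baby table (5^j mod 227 for j=0..15):
  0:1  1:5  2:25  3:125  4:171  5:174  6:189  7:37
  8:185  9:17  10:85  11:198  12:82  13:183  14:7  15:35
Giant step factor: 5^(-16) ≡ 48 (mod 227).
Scan 203·48^i mod 227 for i = 0, 1, …:
  i=0: 203   i=1: 210   i=2: 92   i=3: 103
  i=4: 177   i=5: 97   i=6: 116   i=7: 120
  i=8: 85
Match at i=8, j=10: e = 8·16 + 10 = 138.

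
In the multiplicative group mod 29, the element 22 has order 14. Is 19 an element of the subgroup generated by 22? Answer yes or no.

no

19 ∈ ⟨22⟩ iff 19^14 ≡ 1 (mod 29), since |⟨22⟩| = 14.
19^14 mod 29 = 28.
Since 28 ≠ 1, 19 does not lie in the subgroup.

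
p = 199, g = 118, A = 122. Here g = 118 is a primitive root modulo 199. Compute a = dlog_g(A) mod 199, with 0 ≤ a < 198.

58

Baby-step giant-step with m = ceil(sqrt(198)) = 15.
Baby table (118^j mod 199 for j=0..14):
  0:1  1:118  2:193  3:88  4:36  5:69  6:182  7:183
  8:102  9:96  10:184  11:21  12:90  13:73  14:57
Giant step factor: 118^(-15) ≡ 194 (mod 199).
Scan 122·194^i mod 199 for i = 0, 1, …:
  i=0: 122   i=1: 186   i=2: 65   i=3: 73
Match at i=3, j=13: a = 3·15 + 13 = 58.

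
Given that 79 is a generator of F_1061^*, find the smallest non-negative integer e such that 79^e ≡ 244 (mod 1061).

107

Baby-step giant-step with m = ceil(sqrt(1060)) = 33.
Baby table (79^j mod 1061 for j=0..32):
  0:1  1:79  2:936  3:735  4:771  5:432  6:176  7:111
  8:281  9:979  10:949  11:701  12:207  13:438  14:650  15:422
  16:447  17:300  18:358  19:696  20:873  21:2  22:158  23:811
  24:409  25:481  26:864  27:352  28:222  29:562  30:897  31:837
  32:341
Giant step factor: 79^(-33) ≡ 510 (mod 1061).
Scan 244·510^i mod 1061 for i = 0, 1, …:
  i=0: 244   i=1: 303   i=2: 685   i=3: 281
Match at i=3, j=8: e = 3·33 + 8 = 107.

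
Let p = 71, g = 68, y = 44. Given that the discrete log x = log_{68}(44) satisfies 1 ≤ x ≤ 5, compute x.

Compute 68^1 mod 71 = 68, then multiply by 68 repeatedly:
  68^1=68  68^2=9  68^3=44
Found 44 at exponent 3.

3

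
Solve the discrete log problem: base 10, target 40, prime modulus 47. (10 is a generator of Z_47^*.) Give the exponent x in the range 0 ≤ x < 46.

15

Baby-step giant-step with m = ceil(sqrt(46)) = 7.
Baby table (10^j mod 47 for j=0..6):
  0:1  1:10  2:6  3:13  4:36  5:31  6:28
Giant step factor: 10^(-7) ≡ 23 (mod 47).
Scan 40·23^i mod 47 for i = 0, 1, …:
  i=0: 40   i=1: 27   i=2: 10
Match at i=2, j=1: x = 2·7 + 1 = 15.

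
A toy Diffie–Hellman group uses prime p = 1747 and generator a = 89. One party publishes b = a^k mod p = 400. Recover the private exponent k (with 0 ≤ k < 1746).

1574

Baby-step giant-step with m = ceil(sqrt(1746)) = 42.
Baby table (89^j mod 1747 for j=0..41):
  0:1  1:89  2:933  3:928  4:483  5:1059  6:1660  7:992
  8:938  9:1373  10:1654  11:458  12:581  13:1046  14:503  15:1092
  16:1103  17:335  18:116  19:1589  20:1661  21:1081  22:124  23:554
  24:390  25:1517  26:494  27:291  28:1441  29:718  30:1010  31:793
  32:697  33:888  34:417  35:426  36:1227  37:889  38:506  39:1359
  40:408  41:1372
Giant step factor: 89^(-42) ≡ 1699 (mod 1747).
Scan 400·1699^i mod 1747 for i = 0, 1, …:
  i=0: 400   i=1: 17   i=2: 931   i=3: 734
  i=4: 1455   i=5: 40   i=6: 1574   i=7: 1316
  i=8: 1471   i=9: 1019     …   i=36: 1676
  i=37: 1661
Match at i=37, j=20: k = 37·42 + 20 = 1574.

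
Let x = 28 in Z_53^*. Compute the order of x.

13

The order of 28 must divide p − 1 = 52 = 2^2 · 13.
Divisors: 1, 2, 4, 13, 26, 52.
Check each in increasing order: 28^1 ≡ 28;  28^2 ≡ 42;  28^4 ≡ 15;  28^13 ≡ 1.
Smallest exponent giving 1 is 13.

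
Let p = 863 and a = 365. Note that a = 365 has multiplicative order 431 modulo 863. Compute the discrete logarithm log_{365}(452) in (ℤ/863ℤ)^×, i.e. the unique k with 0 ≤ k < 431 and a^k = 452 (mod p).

14

Baby-step giant-step with m = ceil(sqrt(431)) = 21.
Baby table (365^j mod 863 for j=0..20):
  0:1  1:365  2:323  3:527  4:769  5:210  6:706  7:516
  8:206  9:109  10:87  11:687  12:485  13:110  14:452  15:147
  16:149  17:16  18:662  19:853  20:665
Giant step factor: 365^(-21) ≡ 587 (mod 863).
Scan 452·587^i mod 863 for i = 0, 1, …:
  i=0: 452
Match at i=0, j=14: k = 0·21 + 14 = 14.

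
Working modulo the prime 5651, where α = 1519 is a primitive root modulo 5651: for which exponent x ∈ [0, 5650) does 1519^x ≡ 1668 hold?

Baby-step giant-step with m = ceil(sqrt(5650)) = 76.
Baby table (1519^j mod 5651 for j=0..75):
  0:1  1:1519  2:1753  3:1186  4:4516  5:5141  6:5148  7:4479
  8:5448  9:2448  10:154  11:2235  12:4365  13:1812  14:391  15:574
  16:1652  17:344  18:2644  19:4026  20:1112  21:5130  22:5392  23:2149
  24:3704  25:3631  26:113  27:2117  28:304  29:4045  30:1718  31:4531
  32:5322  33:3188  34:5316  35:5376  36:449  37:3911  38:1608  39:1320
  40:4626  41:2701  42:193  43:4966  44:4920  45:2858  46:1334  47:3288
  48:4639  49:5495  50:378  51:3431  52:1467  53:1879  54:446  55:5005
  56:2000  57:3413  58:2380  59:4231  60:1702  61:2831  62:5529  63:1165
  64:872  65:2234  66:2846  67:59  68:4856  69:1709  70:2162  71:847
  72:3816  73:4229  74:4315  75:4976
Giant step factor: 1519^(-76) ≡ 3827 (mod 5651).
Scan 1668·3827^i mod 5651 for i = 0, 1, …:
  i=0: 1668   i=1: 3457   i=2: 948   i=3: 54
  i=4: 3222   i=5: 112   i=6: 4799   i=7: 23
  i=8: 3256   i=9: 257     …   i=19: 3798
  i=20: 574
Match at i=20, j=15: x = 20·76 + 15 = 1535.

1535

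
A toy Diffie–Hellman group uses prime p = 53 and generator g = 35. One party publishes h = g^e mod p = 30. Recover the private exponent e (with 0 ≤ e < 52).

Baby-step giant-step with m = ceil(sqrt(52)) = 8.
Baby table (35^j mod 53 for j=0..7):
  0:1  1:35  2:6  3:51  4:36  5:41  6:4  7:34
Giant step factor: 35^(-8) ≡ 42 (mod 53).
Scan 30·42^i mod 53 for i = 0, 1, …:
  i=0: 30   i=1: 41
Match at i=1, j=5: e = 1·8 + 5 = 13.

13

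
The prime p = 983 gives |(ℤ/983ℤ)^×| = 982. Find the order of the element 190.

982

The order of 190 must divide p − 1 = 982 = 2 · 491.
Divisors: 1, 2, 491, 982.
Check each in increasing order: 190^1 ≡ 190;  190^2 ≡ 712;  190^491 ≡ 982;  190^982 ≡ 1.
Smallest exponent giving 1 is 982.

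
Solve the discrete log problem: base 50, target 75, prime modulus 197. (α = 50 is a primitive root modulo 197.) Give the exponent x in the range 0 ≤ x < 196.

25

Baby-step giant-step with m = ceil(sqrt(196)) = 14.
Baby table (50^j mod 197 for j=0..13):
  0:1  1:50  2:136  3:102  4:175  5:82  6:160  7:120
  8:90  9:166  10:26  11:118  12:187  13:91
Giant step factor: 50^(-14) ≡ 83 (mod 197).
Scan 75·83^i mod 197 for i = 0, 1, …:
  i=0: 75   i=1: 118
Match at i=1, j=11: x = 1·14 + 11 = 25.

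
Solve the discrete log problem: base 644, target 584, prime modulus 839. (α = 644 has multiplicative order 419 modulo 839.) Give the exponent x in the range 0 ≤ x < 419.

Baby-step giant-step with m = ceil(sqrt(419)) = 21.
Baby table (644^j mod 839 for j=0..20):
  0:1  1:644  2:270  3:207  4:746  5:516  6:60  7:46
  8:259  9:674  10:293  11:756  12:244  13:243  14:438  15:168
  16:800  17:54  18:377  19:317  20:271
Giant step factor: 644^(-21) ≡ 70 (mod 839).
Scan 584·70^i mod 839 for i = 0, 1, …:
  i=0: 584   i=1: 608   i=2: 610   i=3: 750
  i=4: 482   i=5: 180   i=6: 15   i=7: 211
  i=8: 507   i=9: 252     …   i=16: 591
  i=17: 259
Match at i=17, j=8: x = 17·21 + 8 = 365.

365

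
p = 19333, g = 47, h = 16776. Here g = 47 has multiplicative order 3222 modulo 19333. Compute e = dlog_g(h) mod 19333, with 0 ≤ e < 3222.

2050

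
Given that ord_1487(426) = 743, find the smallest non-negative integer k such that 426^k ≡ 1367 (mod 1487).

Baby-step giant-step with m = ceil(sqrt(743)) = 28.
Baby table (426^j mod 1487 for j=0..27):
  0:1  1:426  2:62  3:1133  4:870  5:357  6:408  7:1316
  8:17  9:1294  10:1054  11:1417  12:1407  13:121  14:988  15:67
  16:289  17:1180  18:74  19:297  20:127  21:570  22:439  23:1139
  24:452  25:729  26:1258  27:588
Giant step factor: 426^(-28) ≡ 1383 (mod 1487).
Scan 1367·1383^i mod 1487 for i = 0, 1, …:
  i=0: 1367   i=1: 584   i=2: 231   i=3: 1255
  i=4: 336   i=5: 744   i=6: 1435   i=7: 947
  i=8: 1141   i=9: 296     …   i=14: 544
  i=15: 1417
Match at i=15, j=11: k = 15·28 + 11 = 431.

431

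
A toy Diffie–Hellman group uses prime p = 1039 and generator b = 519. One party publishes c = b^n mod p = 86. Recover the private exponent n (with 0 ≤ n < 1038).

706

Baby-step giant-step with m = ceil(sqrt(1038)) = 33.
Baby table (519^j mod 1039 for j=0..32):
  0:1  1:519  2:260  3:909  4:65  5:487  6:276  7:901
  8:69  9:485  10:277  11:381  12:329  13:355  14:342  15:868
  16:605  17:217  18:411  19:314  20:882  21:598  22:740  23:669
  24:185  25:427  26:306  27:886  28:596  29:741  30:149  31:445
  32:297
Giant step factor: 519^(-33) ≡ 1025 (mod 1039).
Scan 86·1025^i mod 1039 for i = 0, 1, …:
  i=0: 86   i=1: 874   i=2: 232   i=3: 908
  i=4: 795   i=5: 299   i=6: 1009   i=7: 420
  i=8: 354   i=9: 239     …   i=20: 791
  i=21: 355
Match at i=21, j=13: n = 21·33 + 13 = 706.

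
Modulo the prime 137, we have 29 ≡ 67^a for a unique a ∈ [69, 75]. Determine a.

73

Compute 67^69 mod 137 = 70, then multiply by 67 repeatedly:
  67^69=70  67^70=32  67^71=89  67^72=72  67^73=29
Found 29 at exponent 73.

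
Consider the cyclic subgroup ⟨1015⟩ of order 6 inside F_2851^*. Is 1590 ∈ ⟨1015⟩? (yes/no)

no

1590 ∈ ⟨1015⟩ iff 1590^6 ≡ 1 (mod 2851), since |⟨1015⟩| = 6.
1590^6 mod 2851 = 1910.
Since 1910 ≠ 1, 1590 does not lie in the subgroup.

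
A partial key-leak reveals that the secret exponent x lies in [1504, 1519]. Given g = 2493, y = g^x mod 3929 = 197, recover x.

1511

Compute 2493^1504 mod 3929 = 1132, then multiply by 2493 repeatedly:
  2493^1504=1132  2493^1505=1054  2493^1506=3050  2493^1507=1035  2493^1508=2831
  2493^1509=1199  2493^1510=3067  2493^1511=197
Found 197 at exponent 1511.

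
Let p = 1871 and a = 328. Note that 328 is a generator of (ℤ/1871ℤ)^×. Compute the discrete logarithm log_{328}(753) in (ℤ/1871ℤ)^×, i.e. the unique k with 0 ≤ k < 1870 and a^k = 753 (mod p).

105

Baby-step giant-step with m = ceil(sqrt(1870)) = 44.
Baby table (328^j mod 1871 for j=0..43):
  0:1  1:328  2:937  3:492  4:470  5:738  6:705  7:1107
  8:122  9:725  10:183  11:152  12:1210  13:228  14:1815  15:342
  16:1787  17:513  18:1745  19:1705  20:1682  21:1622  22:652  23:562
  24:978  25:843  26:1467  27:329  28:1265  29:1429  30:962  31:1208
  32:1443  33:1812  34:1229  35:847  36:908  37:335  38:1362  39:1438
  40:172  41:286  42:258  43:429
Giant step factor: 328^(-44) ≡ 614 (mod 1871).
Scan 753·614^i mod 1871 for i = 0, 1, …:
  i=0: 753   i=1: 205   i=2: 513
Match at i=2, j=17: k = 2·44 + 17 = 105.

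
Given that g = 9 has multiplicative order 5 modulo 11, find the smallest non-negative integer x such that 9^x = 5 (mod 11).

4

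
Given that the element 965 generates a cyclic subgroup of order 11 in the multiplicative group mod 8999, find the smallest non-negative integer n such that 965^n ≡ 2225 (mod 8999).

5

Successive powers of 965 modulo 8999:
  965^0=1  965^1=965  965^2=4328  965^3=984  965^4=4665  965^5=2225
So 965^5 ≡ 2225 (mod 8999), giving n = 5.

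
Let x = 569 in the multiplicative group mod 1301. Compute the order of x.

1300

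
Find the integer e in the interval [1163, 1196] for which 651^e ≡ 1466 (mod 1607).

1196

Compute 651^1163 mod 1607 = 353, then multiply by 651 repeatedly:
  651^1163=353  651^1164=2  651^1165=1302  651^1166=713  651^1167=1347
  651^1168=1082  651^1169=516  651^1170=53  651^1171=756  651^1172=414
  651^1173=1145  651^1174=1354  651^1175=818  651^1176=601  651^1177=750
  651^1178=1329  651^1179=613  651^1180=527  651^1181=786  651^1182=660
  651^1183=591  651^1184=668  651^1185=978  651^1186=306  651^1187=1545
  651^1188=1420  651^1189=395  651^1190=25  651^1191=205  651^1192=74
  651^1193=1571  651^1194=669  651^1195=22  651^1196=1466
Found 1466 at exponent 1196.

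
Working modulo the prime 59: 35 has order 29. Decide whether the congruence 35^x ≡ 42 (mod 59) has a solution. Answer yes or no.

42 ∈ ⟨35⟩ iff 42^29 ≡ 1 (mod 59), since |⟨35⟩| = 29.
42^29 mod 59 = 58.
Since 58 ≠ 1, 42 does not lie in the subgroup.

no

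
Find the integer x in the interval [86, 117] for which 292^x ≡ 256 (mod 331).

Compute 292^86 mod 331 = 171, then multiply by 292 repeatedly:
  292^86=171  292^87=282  292^88=256
Found 256 at exponent 88.

88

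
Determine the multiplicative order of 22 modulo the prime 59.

29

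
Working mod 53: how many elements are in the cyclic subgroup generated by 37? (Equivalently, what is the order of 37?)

26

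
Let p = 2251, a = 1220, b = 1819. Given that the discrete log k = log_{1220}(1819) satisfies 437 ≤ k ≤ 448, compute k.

444

Compute 1220^437 mod 2251 = 1616, then multiply by 1220 repeatedly:
  1220^437=1616  1220^438=1895  1220^439=123  1220^440=1494  1220^441=1621
  1220^442=1242  1220^443=317  1220^444=1819
Found 1819 at exponent 444.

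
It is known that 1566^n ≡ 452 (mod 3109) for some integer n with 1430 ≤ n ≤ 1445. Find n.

1445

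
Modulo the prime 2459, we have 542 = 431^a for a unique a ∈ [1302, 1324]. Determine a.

Compute 431^1302 mod 2459 = 439, then multiply by 431 repeatedly:
  431^1302=439  431^1303=2325  431^1304=1262  431^1305=483  431^1306=1617
  431^1307=1030  431^1308=1310  431^1309=1499  431^1310=1811  431^1311=1038
  431^1312=2299  431^1313=2351  431^1314=173  431^1315=793  431^1316=2441
  431^1317=2078  431^1318=542
Found 542 at exponent 1318.

1318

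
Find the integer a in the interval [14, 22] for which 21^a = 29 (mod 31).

21

Compute 21^14 mod 31 = 28, then multiply by 21 repeatedly:
  21^14=28  21^15=30  21^16=10  21^17=24  21^18=8
  21^19=13  21^20=25  21^21=29
Found 29 at exponent 21.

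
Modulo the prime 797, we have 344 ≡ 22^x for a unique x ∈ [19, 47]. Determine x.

39

Compute 22^19 mod 797 = 124, then multiply by 22 repeatedly:
  22^19=124  22^20=337  22^21=241  22^22=520  22^23=282
  22^24=625  22^25=201  22^26=437  22^27=50  22^28=303
  22^29=290  22^30=4  22^31=88  22^32=342  22^33=351
  22^34=549  22^35=123  22^36=315  22^37=554  22^38=233
  22^39=344
Found 344 at exponent 39.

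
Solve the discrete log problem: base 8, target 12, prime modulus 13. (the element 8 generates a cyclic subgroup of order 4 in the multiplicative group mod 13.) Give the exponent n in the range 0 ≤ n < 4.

Successive powers of 8 modulo 13:
  8^0=1  8^1=8  8^2=12
So 8^2 ≡ 12 (mod 13), giving n = 2.

2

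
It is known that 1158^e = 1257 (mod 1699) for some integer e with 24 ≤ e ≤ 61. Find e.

58

Compute 1158^24 mod 1699 = 368, then multiply by 1158 repeatedly:
  1158^24=368  1158^25=1394  1158^26=202  1158^27=1153  1158^28=1459
  1158^29=716  1158^30=16  1158^31=1538  1158^32=452  1158^33=124
  1158^34=876  1158^35=105  1158^36=961  1158^37=1692  1158^38=389
  1158^39=227  1158^40=1220  1158^41=891  1158^42=485  1158^43=960
  1158^44=534  1158^45=1635  1158^46=644  1158^47=1590  1158^48=1203
  1158^49=1593  1158^50=1279  1158^51=1253  1158^52=28  1158^53=143
  1158^54=791  1158^55=217  1158^56=1533  1158^57=1458  1158^58=1257
Found 1257 at exponent 58.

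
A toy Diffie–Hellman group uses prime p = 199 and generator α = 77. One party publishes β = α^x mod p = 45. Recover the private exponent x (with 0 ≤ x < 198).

74

Baby-step giant-step with m = ceil(sqrt(198)) = 15.
Baby table (77^j mod 199 for j=0..14):
  0:1  1:77  2:158  3:27  4:89  5:87  6:132  7:15
  8:160  9:181  10:7  11:141  12:111  13:189  14:26
Giant step factor: 77^(-15) ≡ 83 (mod 199).
Scan 45·83^i mod 199 for i = 0, 1, …:
  i=0: 45   i=1: 153   i=2: 162   i=3: 113
  i=4: 26
Match at i=4, j=14: x = 4·15 + 14 = 74.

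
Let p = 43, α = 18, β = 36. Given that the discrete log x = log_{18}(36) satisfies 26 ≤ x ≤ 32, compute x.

Compute 18^26 mod 43 = 24, then multiply by 18 repeatedly:
  18^26=24  18^27=2  18^28=36
Found 36 at exponent 28.

28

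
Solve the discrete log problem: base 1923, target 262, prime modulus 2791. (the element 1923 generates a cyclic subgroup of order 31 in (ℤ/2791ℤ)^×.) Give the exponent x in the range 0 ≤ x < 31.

Successive powers of 1923 modulo 2791:
  1923^0=1  1923^1=1923  1923^2=2645  1923^3=1133  1923^4=1779  1923^5=2042
  1923^6=2620  1923^7=505  1923^8=2638  1923^9=1627  1923^10=10  1923^11=2484
  1923^12=1331  1923^13=166  1923^14=1044  1923^15=883  1923^16=1081  1923^17=2259
  1923^18=1261  1923^19=2315  1923^20=100  1923^21=2512  1923^22=2146  1923^23=1660
  1923^24=2067  1923^25=457  1923^26=2437  1923^27=262
So 1923^27 ≡ 262 (mod 2791), giving x = 27.

27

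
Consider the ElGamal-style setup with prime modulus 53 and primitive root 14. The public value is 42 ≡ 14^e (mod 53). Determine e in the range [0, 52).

16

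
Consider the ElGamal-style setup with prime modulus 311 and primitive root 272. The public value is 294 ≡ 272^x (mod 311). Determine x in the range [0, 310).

54

Baby-step giant-step with m = ceil(sqrt(310)) = 18.
Baby table (272^j mod 311 for j=0..17):
  0:1  1:272  2:277  3:82  4:223  5:11  6:193  7:248
  8:280  9:276  10:121  11:257  12:240  13:281  14:237  15:87
  16:28  17:152
Giant step factor: 272^(-18) ≡ 180 (mod 311).
Scan 294·180^i mod 311 for i = 0, 1, …:
  i=0: 294   i=1: 50   i=2: 292   i=3: 1
Match at i=3, j=0: x = 3·18 + 0 = 54.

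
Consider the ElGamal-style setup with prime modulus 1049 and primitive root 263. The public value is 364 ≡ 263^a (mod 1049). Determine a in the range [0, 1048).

Baby-step giant-step with m = ceil(sqrt(1048)) = 33.
Baby table (263^j mod 1049 for j=0..32):
  0:1  1:263  2:984  3:738  4:29  5:284  6:213  7:422
  8:841  9:893  10:932  11:699  12:262  13:721  14:803  15:340
  16:255  17:978  18:209  19:419  20:52  21:39  22:816  23:612
  24:459  25:82  26:586  27:964  28:723  29:280  30:210  31:682
  32:1036
Giant step factor: 263^(-33) ≡ 1022 (mod 1049).
Scan 364·1022^i mod 1049 for i = 0, 1, …:
  i=0: 364   i=1: 662   i=2: 1008   i=3: 58
  i=4: 532   i=5: 322   i=6: 747   i=7: 811
  i=8: 132   i=9: 632     …   i=25: 774
  i=26: 82
Match at i=26, j=25: a = 26·33 + 25 = 883.

883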